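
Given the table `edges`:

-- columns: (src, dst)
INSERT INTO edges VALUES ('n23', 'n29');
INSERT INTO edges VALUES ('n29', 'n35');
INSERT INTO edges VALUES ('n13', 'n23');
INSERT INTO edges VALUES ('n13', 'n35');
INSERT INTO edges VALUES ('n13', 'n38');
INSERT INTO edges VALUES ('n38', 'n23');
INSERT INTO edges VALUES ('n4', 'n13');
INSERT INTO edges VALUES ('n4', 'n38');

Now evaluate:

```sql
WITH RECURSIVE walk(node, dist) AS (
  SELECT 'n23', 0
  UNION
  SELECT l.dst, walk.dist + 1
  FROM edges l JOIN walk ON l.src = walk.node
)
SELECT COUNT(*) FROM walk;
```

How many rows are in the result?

Base: (n23, dist=0).
Iteration 1: edges from {n23} -> (n29, dist=1).
Iteration 2: edges from {n29} -> (n35, dist=2).
Iteration 3: no outgoing edges from {n35}; recursion stops.
Total rows emitted: 3.

3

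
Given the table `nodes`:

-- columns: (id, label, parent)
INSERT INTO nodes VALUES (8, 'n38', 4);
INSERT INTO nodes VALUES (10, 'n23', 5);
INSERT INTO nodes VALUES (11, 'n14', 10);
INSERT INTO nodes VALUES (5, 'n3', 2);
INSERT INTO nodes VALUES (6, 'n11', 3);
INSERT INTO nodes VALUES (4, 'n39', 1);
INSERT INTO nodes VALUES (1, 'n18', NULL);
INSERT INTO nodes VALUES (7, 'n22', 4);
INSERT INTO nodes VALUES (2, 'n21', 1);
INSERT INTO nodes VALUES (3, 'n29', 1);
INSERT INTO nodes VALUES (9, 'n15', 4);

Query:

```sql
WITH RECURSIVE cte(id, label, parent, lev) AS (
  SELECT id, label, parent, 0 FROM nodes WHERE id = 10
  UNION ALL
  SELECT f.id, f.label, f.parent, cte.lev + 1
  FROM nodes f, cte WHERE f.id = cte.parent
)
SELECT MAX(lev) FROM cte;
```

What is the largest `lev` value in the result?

3

Base: id=10 (n23), parent=5, lev 0.
Iteration 1: join on id=5 -> n3 (id 5, parent=2, lev 1).
Iteration 2: join on id=2 -> n21 (id 2, parent=1, lev 2).
Iteration 3: join on id=1 -> n18 (id 1, parent=NULL, lev 3).
Iteration 4: parent is NULL; no match; recursion stops.
lev values: 0, 1, 2, 3; the maximum is 3.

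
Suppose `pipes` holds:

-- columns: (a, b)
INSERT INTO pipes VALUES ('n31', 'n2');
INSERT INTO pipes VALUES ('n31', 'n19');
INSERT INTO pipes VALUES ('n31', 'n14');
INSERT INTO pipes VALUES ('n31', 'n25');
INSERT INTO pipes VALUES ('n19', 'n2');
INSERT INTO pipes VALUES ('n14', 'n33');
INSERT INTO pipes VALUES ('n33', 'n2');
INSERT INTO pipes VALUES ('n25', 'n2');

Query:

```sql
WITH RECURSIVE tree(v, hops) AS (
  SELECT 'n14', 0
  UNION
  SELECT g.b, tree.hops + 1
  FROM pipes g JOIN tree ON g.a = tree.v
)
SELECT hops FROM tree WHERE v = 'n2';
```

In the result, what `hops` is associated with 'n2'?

Base: (n14, hops=0).
Iteration 1: edges from {n14} -> (n33, hops=1).
Iteration 2: edges from {n33} -> (n2, hops=2).
Iteration 3: no outgoing edges from {n2}; recursion stops.

2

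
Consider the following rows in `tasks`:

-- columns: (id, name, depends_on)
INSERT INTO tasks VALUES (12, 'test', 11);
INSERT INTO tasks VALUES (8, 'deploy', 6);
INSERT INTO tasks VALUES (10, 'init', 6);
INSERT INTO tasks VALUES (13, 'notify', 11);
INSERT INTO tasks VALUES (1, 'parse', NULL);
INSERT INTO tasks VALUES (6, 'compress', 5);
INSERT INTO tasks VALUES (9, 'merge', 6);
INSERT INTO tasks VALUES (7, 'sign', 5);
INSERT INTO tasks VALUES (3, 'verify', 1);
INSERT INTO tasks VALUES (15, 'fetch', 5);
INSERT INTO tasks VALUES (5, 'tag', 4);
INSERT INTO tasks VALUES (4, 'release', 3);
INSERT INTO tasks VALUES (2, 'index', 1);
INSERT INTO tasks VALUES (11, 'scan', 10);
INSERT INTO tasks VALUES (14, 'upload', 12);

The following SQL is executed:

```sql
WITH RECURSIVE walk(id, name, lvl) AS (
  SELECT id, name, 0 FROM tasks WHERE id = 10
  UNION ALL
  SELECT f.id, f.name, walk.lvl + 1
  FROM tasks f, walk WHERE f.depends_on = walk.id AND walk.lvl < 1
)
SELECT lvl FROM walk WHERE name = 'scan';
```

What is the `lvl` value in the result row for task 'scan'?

Base: id=10 (init) at lvl 0.
Iteration 1: rows with depends_on in {10} -> scan (id 11, lvl 1).
Iteration 2: lvl < 1 fails for all current rows; recursion stops.

1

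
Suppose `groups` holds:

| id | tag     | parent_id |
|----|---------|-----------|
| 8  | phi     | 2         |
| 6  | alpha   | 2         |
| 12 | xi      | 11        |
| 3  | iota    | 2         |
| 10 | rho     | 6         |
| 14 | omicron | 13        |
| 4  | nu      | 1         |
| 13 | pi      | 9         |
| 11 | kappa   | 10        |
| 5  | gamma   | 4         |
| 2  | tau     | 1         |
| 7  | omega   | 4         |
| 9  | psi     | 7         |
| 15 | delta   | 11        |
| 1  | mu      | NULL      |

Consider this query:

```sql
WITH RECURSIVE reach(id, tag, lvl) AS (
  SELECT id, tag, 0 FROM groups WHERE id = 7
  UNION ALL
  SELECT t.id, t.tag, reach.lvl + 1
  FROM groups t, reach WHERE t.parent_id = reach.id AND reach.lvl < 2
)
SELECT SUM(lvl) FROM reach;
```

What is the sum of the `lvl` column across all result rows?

3

Base: id=7 (omega) at lvl 0.
Iteration 1: rows with parent_id in {7} -> psi (id 9, lvl 1).
Iteration 2: rows with parent_id in {9} -> pi (id 13, lvl 2).
Iteration 3: lvl < 2 fails for all current rows; recursion stops.
SUM(lvl) = 0 + 1 + 2 = 3.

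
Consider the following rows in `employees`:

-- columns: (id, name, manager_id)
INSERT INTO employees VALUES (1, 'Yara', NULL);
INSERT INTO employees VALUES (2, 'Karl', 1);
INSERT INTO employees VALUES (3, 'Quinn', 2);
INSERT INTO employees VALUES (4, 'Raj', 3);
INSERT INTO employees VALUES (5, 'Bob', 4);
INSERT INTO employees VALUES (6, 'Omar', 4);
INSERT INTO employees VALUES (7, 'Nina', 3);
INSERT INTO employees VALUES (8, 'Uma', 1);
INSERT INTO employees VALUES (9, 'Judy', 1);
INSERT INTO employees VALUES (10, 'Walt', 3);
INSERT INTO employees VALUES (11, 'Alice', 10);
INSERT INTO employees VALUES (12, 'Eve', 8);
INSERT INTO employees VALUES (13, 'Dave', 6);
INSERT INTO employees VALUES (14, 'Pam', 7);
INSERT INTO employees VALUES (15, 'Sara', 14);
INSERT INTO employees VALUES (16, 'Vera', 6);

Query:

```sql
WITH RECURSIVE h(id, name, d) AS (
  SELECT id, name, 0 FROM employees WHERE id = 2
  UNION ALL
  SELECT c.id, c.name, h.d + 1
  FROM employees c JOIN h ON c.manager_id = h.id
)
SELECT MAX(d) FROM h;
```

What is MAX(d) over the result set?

Base: id=2 (Karl) at d 0.
Iteration 1: rows with manager_id in {2} -> Quinn (id 3, d 1).
Iteration 2: rows with manager_id in {3} -> Raj (id 4, d 2), Nina (id 7, d 2), Walt (id 10, d 2).
Iteration 3: rows with manager_id in {4,7,10} -> Bob (id 5, d 3), Omar (id 6, d 3), Alice (id 11, d 3), Pam (id 14, d 3).
Iteration 4: rows with manager_id in {5,6,11,14} -> Dave (id 13, d 4), Sara (id 15, d 4), Vera (id 16, d 4).
Iteration 5: no rows with manager_id in {13,15,16}; recursion stops.
d values: 0, 1, 2, 2, 2, 3, 3, 3, 3, 4, 4, 4; the maximum is 4.

4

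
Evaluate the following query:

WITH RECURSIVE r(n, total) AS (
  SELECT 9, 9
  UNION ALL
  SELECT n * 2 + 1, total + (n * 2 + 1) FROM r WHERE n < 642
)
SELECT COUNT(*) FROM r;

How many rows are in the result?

Base: n=9, total=9.
Iteration 1: 9 < 642 holds -> n = 9 * 2 + 1 = 19, total = 9 + 19 = 28.
Iteration 2: 19 < 642 holds -> n = 19 * 2 + 1 = 39, total = 28 + 39 = 67.
Iteration 3: 39 < 642 holds -> n = 39 * 2 + 1 = 79, total = 67 + 79 = 146.
Iteration 4: 79 < 642 holds -> n = 79 * 2 + 1 = 159, total = 146 + 159 = 305.
Iteration 5: 159 < 642 holds -> n = 159 * 2 + 1 = 319, total = 305 + 319 = 624.
Iteration 6: 319 < 642 holds -> n = 319 * 2 + 1 = 639, total = 624 + 639 = 1263.
Iteration 7: 639 < 642 holds -> n = 639 * 2 + 1 = 1279, total = 1263 + 1279 = 2542.
Iteration 8: 1279 < 642 fails; recursion stops.
Total rows emitted: 8.

8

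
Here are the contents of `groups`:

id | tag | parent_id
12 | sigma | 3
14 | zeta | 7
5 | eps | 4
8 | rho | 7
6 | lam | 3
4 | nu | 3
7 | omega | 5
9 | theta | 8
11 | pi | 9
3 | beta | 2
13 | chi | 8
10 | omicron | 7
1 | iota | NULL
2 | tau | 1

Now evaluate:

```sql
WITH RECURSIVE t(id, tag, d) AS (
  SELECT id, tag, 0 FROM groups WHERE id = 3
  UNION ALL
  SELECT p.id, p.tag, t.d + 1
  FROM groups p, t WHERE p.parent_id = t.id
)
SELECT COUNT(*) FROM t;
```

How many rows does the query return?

12

Base: id=3 (beta) at d 0.
Iteration 1: rows with parent_id in {3} -> nu (id 4, d 1), lam (id 6, d 1), sigma (id 12, d 1).
Iteration 2: rows with parent_id in {4,6,12} -> eps (id 5, d 2).
Iteration 3: rows with parent_id in {5} -> omega (id 7, d 3).
Iteration 4: rows with parent_id in {7} -> rho (id 8, d 4), omicron (id 10, d 4), zeta (id 14, d 4).
Iteration 5: rows with parent_id in {8,10,14} -> theta (id 9, d 5), chi (id 13, d 5).
Iteration 6: rows with parent_id in {9,13} -> pi (id 11, d 6).
Iteration 7: no rows with parent_id in {11}; recursion stops.
Total rows emitted: 12.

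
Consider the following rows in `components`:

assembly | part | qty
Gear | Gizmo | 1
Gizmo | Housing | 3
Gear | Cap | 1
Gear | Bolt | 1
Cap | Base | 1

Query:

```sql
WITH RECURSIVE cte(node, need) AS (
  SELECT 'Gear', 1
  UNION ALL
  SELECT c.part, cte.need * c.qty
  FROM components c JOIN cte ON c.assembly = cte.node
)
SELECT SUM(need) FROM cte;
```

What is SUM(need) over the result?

8

Base: (Gear, need=1).
Iteration 1: components of {Gear} -> Bolt = 1*1 = 1, Cap = 1*1 = 1, Gizmo = 1*1 = 1.
Iteration 2: components of {Bolt,Cap,Gizmo} -> Base = 1*1 = 1, Housing = 1*3 = 3.
Iteration 3: no further components; recursion stops.
SUM(need) = 1 + 1 + 1 + 1 + 3 + 1 = 8.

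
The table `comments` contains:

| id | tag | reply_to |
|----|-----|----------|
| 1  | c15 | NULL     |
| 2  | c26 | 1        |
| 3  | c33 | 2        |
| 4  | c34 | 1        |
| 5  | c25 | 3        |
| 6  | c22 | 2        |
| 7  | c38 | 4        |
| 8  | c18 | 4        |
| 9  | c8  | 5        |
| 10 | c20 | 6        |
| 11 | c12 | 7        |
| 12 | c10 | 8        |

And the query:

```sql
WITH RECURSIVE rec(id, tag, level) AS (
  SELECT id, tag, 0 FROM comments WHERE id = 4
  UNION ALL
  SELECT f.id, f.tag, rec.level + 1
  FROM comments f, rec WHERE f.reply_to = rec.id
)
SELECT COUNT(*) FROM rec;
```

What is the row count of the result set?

5

Base: id=4 (c34) at level 0.
Iteration 1: rows with reply_to in {4} -> c38 (id 7, level 1), c18 (id 8, level 1).
Iteration 2: rows with reply_to in {7,8} -> c12 (id 11, level 2), c10 (id 12, level 2).
Iteration 3: no rows with reply_to in {11,12}; recursion stops.
Total rows emitted: 5.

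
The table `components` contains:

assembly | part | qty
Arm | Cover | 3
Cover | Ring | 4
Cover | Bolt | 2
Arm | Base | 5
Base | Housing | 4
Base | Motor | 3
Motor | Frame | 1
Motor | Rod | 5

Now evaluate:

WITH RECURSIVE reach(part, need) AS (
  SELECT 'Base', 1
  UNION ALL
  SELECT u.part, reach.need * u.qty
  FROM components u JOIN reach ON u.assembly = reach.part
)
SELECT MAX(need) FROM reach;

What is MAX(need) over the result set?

Base: (Base, need=1).
Iteration 1: components of {Base} -> Housing = 1*4 = 4, Motor = 1*3 = 3.
Iteration 2: components of {Housing,Motor} -> Frame = 3*1 = 3, Rod = 3*5 = 15.
Iteration 3: no further components; recursion stops.
need values: 1, 4, 3, 3, 15; the maximum is 15.

15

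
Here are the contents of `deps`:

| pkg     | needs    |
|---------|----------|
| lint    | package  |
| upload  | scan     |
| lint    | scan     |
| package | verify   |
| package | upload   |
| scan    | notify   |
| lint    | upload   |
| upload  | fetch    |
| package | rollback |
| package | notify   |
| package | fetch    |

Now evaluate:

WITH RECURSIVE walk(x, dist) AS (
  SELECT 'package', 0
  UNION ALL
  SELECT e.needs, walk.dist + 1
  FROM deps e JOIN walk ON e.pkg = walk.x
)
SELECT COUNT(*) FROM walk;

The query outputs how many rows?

Base: (package, dist=0).
Iteration 1: edges from {package} -> (fetch, dist=1), (notify, dist=1), (rollback, dist=1), (upload, dist=1), (verify, dist=1).
Iteration 2: edges from {fetch,notify,rollback,upload,verify} -> (fetch, dist=2), (scan, dist=2).
Iteration 3: edges from {fetch,scan} -> (notify, dist=3).
Iteration 4: no outgoing edges from {notify}; recursion stops.
Total rows emitted: 9.

9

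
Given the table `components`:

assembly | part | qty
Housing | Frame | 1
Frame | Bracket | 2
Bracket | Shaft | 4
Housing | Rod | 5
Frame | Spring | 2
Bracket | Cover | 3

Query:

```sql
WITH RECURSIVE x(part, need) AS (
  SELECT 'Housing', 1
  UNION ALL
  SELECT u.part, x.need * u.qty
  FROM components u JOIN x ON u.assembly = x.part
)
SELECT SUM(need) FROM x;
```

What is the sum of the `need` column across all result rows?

Base: (Housing, need=1).
Iteration 1: components of {Housing} -> Frame = 1*1 = 1, Rod = 1*5 = 5.
Iteration 2: components of {Frame,Rod} -> Bracket = 1*2 = 2, Spring = 1*2 = 2.
Iteration 3: components of {Bracket,Spring} -> Cover = 2*3 = 6, Shaft = 2*4 = 8.
Iteration 4: no further components; recursion stops.
SUM(need) = 1 + 1 + 5 + 2 + 2 + 6 + 8 = 25.

25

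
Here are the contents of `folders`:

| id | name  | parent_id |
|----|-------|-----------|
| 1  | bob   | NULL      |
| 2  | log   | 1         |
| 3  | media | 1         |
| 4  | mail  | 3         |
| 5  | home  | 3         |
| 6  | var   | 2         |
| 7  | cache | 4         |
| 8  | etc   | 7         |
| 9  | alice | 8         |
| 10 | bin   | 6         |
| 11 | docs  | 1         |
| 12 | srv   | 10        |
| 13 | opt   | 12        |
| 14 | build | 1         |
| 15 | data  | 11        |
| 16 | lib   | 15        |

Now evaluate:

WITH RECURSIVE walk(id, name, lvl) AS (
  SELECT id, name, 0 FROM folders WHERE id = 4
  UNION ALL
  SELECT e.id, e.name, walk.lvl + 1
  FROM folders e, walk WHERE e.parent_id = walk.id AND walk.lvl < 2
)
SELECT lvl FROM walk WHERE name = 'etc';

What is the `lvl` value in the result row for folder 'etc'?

2

Base: id=4 (mail) at lvl 0.
Iteration 1: rows with parent_id in {4} -> cache (id 7, lvl 1).
Iteration 2: rows with parent_id in {7} -> etc (id 8, lvl 2).
Iteration 3: lvl < 2 fails for all current rows; recursion stops.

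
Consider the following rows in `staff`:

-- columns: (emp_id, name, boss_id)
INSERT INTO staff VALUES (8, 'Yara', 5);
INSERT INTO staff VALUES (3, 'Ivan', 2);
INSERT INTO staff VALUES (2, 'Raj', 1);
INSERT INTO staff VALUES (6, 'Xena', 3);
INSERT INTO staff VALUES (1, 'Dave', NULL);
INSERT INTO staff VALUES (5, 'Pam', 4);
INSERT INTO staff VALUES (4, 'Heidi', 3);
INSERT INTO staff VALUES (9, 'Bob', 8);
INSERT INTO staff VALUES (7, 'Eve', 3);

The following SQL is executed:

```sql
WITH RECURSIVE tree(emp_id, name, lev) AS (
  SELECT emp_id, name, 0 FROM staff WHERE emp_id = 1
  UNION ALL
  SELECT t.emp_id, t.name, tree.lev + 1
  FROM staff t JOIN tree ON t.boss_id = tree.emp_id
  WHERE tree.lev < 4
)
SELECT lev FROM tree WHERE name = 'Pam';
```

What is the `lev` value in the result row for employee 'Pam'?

Base: emp_id=1 (Dave) at lev 0.
Iteration 1: rows with boss_id in {1} -> Raj (id 2, lev 1).
Iteration 2: rows with boss_id in {2} -> Ivan (id 3, lev 2).
Iteration 3: rows with boss_id in {3} -> Heidi (id 4, lev 3), Xena (id 6, lev 3), Eve (id 7, lev 3).
Iteration 4: rows with boss_id in {4,6,7} -> Pam (id 5, lev 4).
Iteration 5: lev < 4 fails for all current rows; recursion stops.

4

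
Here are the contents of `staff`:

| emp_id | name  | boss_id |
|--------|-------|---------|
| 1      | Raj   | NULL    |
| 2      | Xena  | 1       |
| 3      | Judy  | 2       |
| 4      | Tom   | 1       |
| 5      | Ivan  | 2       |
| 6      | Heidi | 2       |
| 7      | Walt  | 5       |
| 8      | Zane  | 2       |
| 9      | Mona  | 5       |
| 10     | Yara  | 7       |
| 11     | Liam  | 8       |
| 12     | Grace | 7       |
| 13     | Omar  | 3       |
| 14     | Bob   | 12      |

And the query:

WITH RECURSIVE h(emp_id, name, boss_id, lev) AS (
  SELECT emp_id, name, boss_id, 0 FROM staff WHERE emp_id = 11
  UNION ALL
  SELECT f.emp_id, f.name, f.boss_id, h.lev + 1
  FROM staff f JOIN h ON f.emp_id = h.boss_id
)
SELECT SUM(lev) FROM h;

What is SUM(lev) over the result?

6

Base: emp_id=11 (Liam), boss_id=8, lev 0.
Iteration 1: join on emp_id=8 -> Zane (id 8, boss_id=2, lev 1).
Iteration 2: join on emp_id=2 -> Xena (id 2, boss_id=1, lev 2).
Iteration 3: join on emp_id=1 -> Raj (id 1, boss_id=NULL, lev 3).
Iteration 4: boss_id is NULL; no match; recursion stops.
SUM(lev) = 0 + 1 + 2 + 3 = 6.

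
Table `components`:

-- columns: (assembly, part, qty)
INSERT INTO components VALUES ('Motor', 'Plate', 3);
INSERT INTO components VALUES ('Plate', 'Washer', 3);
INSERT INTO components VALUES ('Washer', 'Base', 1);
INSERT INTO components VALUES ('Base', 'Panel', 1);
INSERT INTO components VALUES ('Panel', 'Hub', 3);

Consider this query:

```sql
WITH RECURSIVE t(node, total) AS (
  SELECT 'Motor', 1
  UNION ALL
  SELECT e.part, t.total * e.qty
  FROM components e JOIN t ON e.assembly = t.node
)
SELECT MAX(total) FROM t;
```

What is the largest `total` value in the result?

Base: (Motor, total=1).
Iteration 1: components of {Motor} -> Plate = 1*3 = 3.
Iteration 2: components of {Plate} -> Washer = 3*3 = 9.
Iteration 3: components of {Washer} -> Base = 9*1 = 9.
Iteration 4: components of {Base} -> Panel = 9*1 = 9.
Iteration 5: components of {Panel} -> Hub = 9*3 = 27.
Iteration 6: no further components; recursion stops.
total values: 1, 3, 9, 9, 9, 27; the maximum is 27.

27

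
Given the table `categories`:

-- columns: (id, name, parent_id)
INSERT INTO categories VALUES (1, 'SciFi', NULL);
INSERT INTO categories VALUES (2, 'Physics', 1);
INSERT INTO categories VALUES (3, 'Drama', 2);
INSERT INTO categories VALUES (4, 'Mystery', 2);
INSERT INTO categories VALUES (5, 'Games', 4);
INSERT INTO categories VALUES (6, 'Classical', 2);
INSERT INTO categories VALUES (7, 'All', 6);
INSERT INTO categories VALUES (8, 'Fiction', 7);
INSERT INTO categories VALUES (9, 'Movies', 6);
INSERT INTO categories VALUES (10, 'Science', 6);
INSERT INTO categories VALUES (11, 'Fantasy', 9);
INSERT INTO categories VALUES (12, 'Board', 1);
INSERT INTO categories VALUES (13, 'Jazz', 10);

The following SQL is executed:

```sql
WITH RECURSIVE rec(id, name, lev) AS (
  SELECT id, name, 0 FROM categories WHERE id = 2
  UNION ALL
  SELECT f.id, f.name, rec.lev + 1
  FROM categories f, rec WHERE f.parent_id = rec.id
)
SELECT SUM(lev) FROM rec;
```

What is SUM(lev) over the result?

20

Base: id=2 (Physics) at lev 0.
Iteration 1: rows with parent_id in {2} -> Drama (id 3, lev 1), Mystery (id 4, lev 1), Classical (id 6, lev 1).
Iteration 2: rows with parent_id in {3,4,6} -> Games (id 5, lev 2), All (id 7, lev 2), Movies (id 9, lev 2), Science (id 10, lev 2).
Iteration 3: rows with parent_id in {5,7,9,10} -> Fiction (id 8, lev 3), Fantasy (id 11, lev 3), Jazz (id 13, lev 3).
Iteration 4: no rows with parent_id in {8,11,13}; recursion stops.
SUM(lev) = 0 + 1 + 1 + 1 + 2 + 2 + 2 + 2 + 3 + 3 + 3 = 20.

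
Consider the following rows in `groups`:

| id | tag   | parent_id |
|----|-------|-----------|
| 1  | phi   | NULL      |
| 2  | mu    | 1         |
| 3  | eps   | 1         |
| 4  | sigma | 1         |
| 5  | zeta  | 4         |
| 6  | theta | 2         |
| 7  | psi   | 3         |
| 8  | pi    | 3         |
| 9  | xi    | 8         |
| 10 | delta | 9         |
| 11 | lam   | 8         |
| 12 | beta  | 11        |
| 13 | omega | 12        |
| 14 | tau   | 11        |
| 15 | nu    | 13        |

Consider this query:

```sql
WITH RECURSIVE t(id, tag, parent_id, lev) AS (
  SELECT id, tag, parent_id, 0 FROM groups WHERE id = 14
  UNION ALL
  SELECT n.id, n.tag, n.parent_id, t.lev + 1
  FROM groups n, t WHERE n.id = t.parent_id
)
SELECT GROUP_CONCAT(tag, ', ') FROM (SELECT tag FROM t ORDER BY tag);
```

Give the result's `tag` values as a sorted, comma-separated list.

eps, lam, phi, pi, tau

Base: id=14 (tau), parent_id=11, lev 0.
Iteration 1: join on id=11 -> lam (id 11, parent_id=8, lev 1).
Iteration 2: join on id=8 -> pi (id 8, parent_id=3, lev 2).
Iteration 3: join on id=3 -> eps (id 3, parent_id=1, lev 3).
Iteration 4: join on id=1 -> phi (id 1, parent_id=NULL, lev 4).
Iteration 5: parent_id is NULL; no match; recursion stops.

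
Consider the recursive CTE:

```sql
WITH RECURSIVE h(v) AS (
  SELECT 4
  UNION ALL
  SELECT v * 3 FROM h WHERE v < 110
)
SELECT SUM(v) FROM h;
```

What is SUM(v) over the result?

484

Base: v=4.
Iteration 1: 4 < 110 holds -> v = 4 * 3 = 12.
Iteration 2: 12 < 110 holds -> v = 12 * 3 = 36.
Iteration 3: 36 < 110 holds -> v = 36 * 3 = 108.
Iteration 4: 108 < 110 holds -> v = 108 * 3 = 324.
Iteration 5: 324 < 110 fails; recursion stops.
SUM(v) = 4 + 12 + 36 + 108 + 324 = 484.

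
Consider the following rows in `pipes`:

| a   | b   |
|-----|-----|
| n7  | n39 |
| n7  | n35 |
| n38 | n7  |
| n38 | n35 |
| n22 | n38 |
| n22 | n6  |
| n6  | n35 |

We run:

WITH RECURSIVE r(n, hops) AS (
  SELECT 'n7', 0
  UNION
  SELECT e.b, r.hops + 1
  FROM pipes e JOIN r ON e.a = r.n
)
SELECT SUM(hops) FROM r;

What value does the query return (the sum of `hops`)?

2

Base: (n7, hops=0).
Iteration 1: edges from {n7} -> (n35, hops=1), (n39, hops=1).
Iteration 2: no outgoing edges from {n35,n39}; recursion stops.
SUM(hops) = 0 + 1 + 1 = 2.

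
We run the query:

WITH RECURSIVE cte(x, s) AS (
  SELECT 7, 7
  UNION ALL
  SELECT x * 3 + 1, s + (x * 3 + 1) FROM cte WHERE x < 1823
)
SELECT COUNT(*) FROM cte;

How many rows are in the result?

7

Base: x=7, s=7.
Iteration 1: 7 < 1823 holds -> x = 7 * 3 + 1 = 22, s = 7 + 22 = 29.
Iteration 2: 22 < 1823 holds -> x = 22 * 3 + 1 = 67, s = 29 + 67 = 96.
Iteration 3: 67 < 1823 holds -> x = 67 * 3 + 1 = 202, s = 96 + 202 = 298.
Iteration 4: 202 < 1823 holds -> x = 202 * 3 + 1 = 607, s = 298 + 607 = 905.
Iteration 5: 607 < 1823 holds -> x = 607 * 3 + 1 = 1822, s = 905 + 1822 = 2727.
Iteration 6: 1822 < 1823 holds -> x = 1822 * 3 + 1 = 5467, s = 2727 + 5467 = 8194.
Iteration 7: 5467 < 1823 fails; recursion stops.
Total rows emitted: 7.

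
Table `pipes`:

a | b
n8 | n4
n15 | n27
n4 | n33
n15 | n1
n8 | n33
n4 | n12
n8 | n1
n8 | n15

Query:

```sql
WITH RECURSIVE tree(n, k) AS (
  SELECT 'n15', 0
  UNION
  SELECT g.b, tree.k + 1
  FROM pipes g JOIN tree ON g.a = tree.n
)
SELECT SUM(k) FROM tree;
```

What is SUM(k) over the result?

2

Base: (n15, k=0).
Iteration 1: edges from {n15} -> (n1, k=1), (n27, k=1).
Iteration 2: no outgoing edges from {n1,n27}; recursion stops.
SUM(k) = 0 + 1 + 1 = 2.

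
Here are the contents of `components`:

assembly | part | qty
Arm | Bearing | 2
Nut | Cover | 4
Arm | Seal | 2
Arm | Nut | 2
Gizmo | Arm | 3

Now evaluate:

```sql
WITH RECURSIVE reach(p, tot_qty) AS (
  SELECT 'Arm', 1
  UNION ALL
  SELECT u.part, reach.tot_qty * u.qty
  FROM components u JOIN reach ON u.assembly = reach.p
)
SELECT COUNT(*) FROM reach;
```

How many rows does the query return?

5

Base: (Arm, tot_qty=1).
Iteration 1: components of {Arm} -> Bearing = 1*2 = 2, Nut = 1*2 = 2, Seal = 1*2 = 2.
Iteration 2: components of {Bearing,Nut,Seal} -> Cover = 2*4 = 8.
Iteration 3: no further components; recursion stops.
Total rows emitted: 5.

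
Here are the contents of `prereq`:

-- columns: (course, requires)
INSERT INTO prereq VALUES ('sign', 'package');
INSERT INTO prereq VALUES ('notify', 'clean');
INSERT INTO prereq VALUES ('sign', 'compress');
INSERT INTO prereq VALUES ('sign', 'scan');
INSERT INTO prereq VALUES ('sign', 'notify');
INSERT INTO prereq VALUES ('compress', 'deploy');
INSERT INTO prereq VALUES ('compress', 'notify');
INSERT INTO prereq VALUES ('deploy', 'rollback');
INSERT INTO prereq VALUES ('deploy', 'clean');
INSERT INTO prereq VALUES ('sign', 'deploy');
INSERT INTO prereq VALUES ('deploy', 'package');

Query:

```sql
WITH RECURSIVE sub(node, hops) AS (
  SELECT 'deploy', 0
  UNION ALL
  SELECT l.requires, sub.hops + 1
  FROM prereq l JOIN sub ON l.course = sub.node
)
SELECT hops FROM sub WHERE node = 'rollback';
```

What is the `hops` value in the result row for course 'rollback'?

Base: (deploy, hops=0).
Iteration 1: edges from {deploy} -> (clean, hops=1), (package, hops=1), (rollback, hops=1).
Iteration 2: no outgoing edges from {clean,package,rollback}; recursion stops.

1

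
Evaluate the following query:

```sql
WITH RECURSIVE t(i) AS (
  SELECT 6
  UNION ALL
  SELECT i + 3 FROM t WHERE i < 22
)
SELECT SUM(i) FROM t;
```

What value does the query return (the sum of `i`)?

105

Base: i=6.
Iteration 1: 6 < 22 holds -> i = 6 + 3 = 9.
Iteration 2: 9 < 22 holds -> i = 9 + 3 = 12.
Iteration 3: 12 < 22 holds -> i = 12 + 3 = 15.
Iteration 4: 15 < 22 holds -> i = 15 + 3 = 18.
Iteration 5: 18 < 22 holds -> i = 18 + 3 = 21.
Iteration 6: 21 < 22 holds -> i = 21 + 3 = 24.
Iteration 7: 24 < 22 fails; recursion stops.
SUM(i) = 6 + 9 + 12 + 15 + 18 + 21 + 24 = 105.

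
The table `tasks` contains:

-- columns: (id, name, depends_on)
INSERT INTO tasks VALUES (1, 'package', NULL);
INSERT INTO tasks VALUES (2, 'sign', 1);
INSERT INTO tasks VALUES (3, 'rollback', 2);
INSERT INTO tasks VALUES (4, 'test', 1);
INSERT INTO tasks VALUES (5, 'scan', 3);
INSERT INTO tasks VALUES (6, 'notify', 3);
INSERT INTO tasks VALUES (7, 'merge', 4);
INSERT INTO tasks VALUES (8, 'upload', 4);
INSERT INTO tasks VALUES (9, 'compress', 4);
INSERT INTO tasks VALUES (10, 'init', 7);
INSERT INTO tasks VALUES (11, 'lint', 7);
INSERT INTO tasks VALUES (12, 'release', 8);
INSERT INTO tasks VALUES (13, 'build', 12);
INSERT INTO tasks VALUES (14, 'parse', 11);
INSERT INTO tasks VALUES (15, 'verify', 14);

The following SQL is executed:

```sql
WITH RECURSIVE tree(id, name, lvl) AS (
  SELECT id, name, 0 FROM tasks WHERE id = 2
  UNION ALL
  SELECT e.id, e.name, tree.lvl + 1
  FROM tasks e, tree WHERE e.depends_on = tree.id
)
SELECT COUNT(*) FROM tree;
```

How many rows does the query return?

4

Base: id=2 (sign) at lvl 0.
Iteration 1: rows with depends_on in {2} -> rollback (id 3, lvl 1).
Iteration 2: rows with depends_on in {3} -> scan (id 5, lvl 2), notify (id 6, lvl 2).
Iteration 3: no rows with depends_on in {5,6}; recursion stops.
Total rows emitted: 4.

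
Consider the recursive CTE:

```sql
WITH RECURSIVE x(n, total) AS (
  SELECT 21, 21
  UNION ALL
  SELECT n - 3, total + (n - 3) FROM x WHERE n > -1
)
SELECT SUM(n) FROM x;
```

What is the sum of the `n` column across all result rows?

Base: n=21, total=21.
Iteration 1: 21 > -1 holds -> n = 21 - 3 = 18, total = 21 + 18 = 39.
Iteration 2: 18 > -1 holds -> n = 18 - 3 = 15, total = 39 + 15 = 54.
Iteration 3: 15 > -1 holds -> n = 15 - 3 = 12, total = 54 + 12 = 66.
Iteration 4: 12 > -1 holds -> n = 12 - 3 = 9, total = 66 + 9 = 75.
Iteration 5: 9 > -1 holds -> n = 9 - 3 = 6, total = 75 + 6 = 81.
Iteration 6: 6 > -1 holds -> n = 6 - 3 = 3, total = 81 + 3 = 84.
Iteration 7: 3 > -1 holds -> n = 3 - 3 = 0, total = 84 + 0 = 84.
Iteration 8: 0 > -1 holds -> n = 0 - 3 = -3, total = 84 + -3 = 81.
Iteration 9: -3 > -1 fails; recursion stops.
SUM(n) = 21 + 18 + 15 + 12 + 9 + 6 + 3 + 0 + -3 = 81.

81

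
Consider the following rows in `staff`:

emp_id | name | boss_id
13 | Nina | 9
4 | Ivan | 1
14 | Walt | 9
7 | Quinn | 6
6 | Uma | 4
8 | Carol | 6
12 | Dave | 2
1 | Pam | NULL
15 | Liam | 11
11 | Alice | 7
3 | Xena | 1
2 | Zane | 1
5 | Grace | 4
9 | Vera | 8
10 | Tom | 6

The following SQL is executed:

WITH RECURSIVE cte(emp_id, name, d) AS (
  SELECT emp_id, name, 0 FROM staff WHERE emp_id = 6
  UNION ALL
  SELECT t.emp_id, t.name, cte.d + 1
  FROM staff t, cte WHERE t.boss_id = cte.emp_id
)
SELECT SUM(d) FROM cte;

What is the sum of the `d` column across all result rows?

Base: emp_id=6 (Uma) at d 0.
Iteration 1: rows with boss_id in {6} -> Quinn (id 7, d 1), Carol (id 8, d 1), Tom (id 10, d 1).
Iteration 2: rows with boss_id in {7,8,10} -> Vera (id 9, d 2), Alice (id 11, d 2).
Iteration 3: rows with boss_id in {9,11} -> Nina (id 13, d 3), Walt (id 14, d 3), Liam (id 15, d 3).
Iteration 4: no rows with boss_id in {13,14,15}; recursion stops.
SUM(d) = 0 + 1 + 1 + 1 + 2 + 2 + 3 + 3 + 3 = 16.

16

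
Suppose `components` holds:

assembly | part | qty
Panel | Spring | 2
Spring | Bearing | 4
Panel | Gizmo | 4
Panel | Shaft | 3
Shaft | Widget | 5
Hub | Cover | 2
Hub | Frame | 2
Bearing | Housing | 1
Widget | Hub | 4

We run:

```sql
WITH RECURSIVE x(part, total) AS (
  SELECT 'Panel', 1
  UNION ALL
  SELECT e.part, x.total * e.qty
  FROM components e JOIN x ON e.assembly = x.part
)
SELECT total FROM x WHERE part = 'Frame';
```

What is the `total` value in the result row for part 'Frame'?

Base: (Panel, total=1).
Iteration 1: components of {Panel} -> Gizmo = 1*4 = 4, Shaft = 1*3 = 3, Spring = 1*2 = 2.
Iteration 2: components of {Gizmo,Shaft,Spring} -> Bearing = 2*4 = 8, Widget = 3*5 = 15.
Iteration 3: components of {Bearing,Widget} -> Housing = 8*1 = 8, Hub = 15*4 = 60.
Iteration 4: components of {Housing,Hub} -> Cover = 60*2 = 120, Frame = 60*2 = 120.
Iteration 5: no further components; recursion stops.

120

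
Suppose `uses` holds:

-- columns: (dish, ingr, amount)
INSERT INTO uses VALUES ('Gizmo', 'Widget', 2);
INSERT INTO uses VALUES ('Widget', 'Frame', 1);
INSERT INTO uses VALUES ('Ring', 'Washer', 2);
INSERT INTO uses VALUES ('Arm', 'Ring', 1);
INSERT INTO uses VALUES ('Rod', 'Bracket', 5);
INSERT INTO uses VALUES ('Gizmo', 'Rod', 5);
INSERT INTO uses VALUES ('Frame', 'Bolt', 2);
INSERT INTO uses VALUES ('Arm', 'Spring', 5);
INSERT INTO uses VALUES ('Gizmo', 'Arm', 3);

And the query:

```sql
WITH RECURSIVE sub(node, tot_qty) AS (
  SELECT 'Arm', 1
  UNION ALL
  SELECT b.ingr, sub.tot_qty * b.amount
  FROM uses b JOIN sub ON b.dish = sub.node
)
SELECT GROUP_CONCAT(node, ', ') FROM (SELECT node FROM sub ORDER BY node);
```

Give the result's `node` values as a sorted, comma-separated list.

Arm, Ring, Spring, Washer

Base: (Arm, tot_qty=1).
Iteration 1: components of {Arm} -> Ring = 1*1 = 1, Spring = 1*5 = 5.
Iteration 2: components of {Ring,Spring} -> Washer = 1*2 = 2.
Iteration 3: no further components; recursion stops.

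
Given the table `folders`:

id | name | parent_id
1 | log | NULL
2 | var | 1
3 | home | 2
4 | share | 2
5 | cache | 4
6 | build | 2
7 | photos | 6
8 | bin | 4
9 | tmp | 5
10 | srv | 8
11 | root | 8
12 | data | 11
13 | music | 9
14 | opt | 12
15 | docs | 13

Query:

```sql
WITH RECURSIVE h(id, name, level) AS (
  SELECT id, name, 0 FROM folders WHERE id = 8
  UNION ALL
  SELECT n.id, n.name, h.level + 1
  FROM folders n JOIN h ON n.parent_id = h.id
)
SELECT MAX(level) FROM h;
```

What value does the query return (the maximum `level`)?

3

Base: id=8 (bin) at level 0.
Iteration 1: rows with parent_id in {8} -> srv (id 10, level 1), root (id 11, level 1).
Iteration 2: rows with parent_id in {10,11} -> data (id 12, level 2).
Iteration 3: rows with parent_id in {12} -> opt (id 14, level 3).
Iteration 4: no rows with parent_id in {14}; recursion stops.
level values: 0, 1, 1, 2, 3; the maximum is 3.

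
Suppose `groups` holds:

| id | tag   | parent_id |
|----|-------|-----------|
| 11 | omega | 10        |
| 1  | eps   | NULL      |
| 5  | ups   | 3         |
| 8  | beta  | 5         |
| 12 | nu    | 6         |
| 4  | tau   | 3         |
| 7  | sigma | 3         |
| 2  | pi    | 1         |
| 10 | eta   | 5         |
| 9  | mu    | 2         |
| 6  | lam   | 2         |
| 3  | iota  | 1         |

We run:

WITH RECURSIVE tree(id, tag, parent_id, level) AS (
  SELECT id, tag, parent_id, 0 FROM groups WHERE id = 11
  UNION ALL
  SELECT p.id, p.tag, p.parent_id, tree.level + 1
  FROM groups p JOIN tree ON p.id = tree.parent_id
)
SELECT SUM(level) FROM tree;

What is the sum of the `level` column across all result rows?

10

Base: id=11 (omega), parent_id=10, level 0.
Iteration 1: join on id=10 -> eta (id 10, parent_id=5, level 1).
Iteration 2: join on id=5 -> ups (id 5, parent_id=3, level 2).
Iteration 3: join on id=3 -> iota (id 3, parent_id=1, level 3).
Iteration 4: join on id=1 -> eps (id 1, parent_id=NULL, level 4).
Iteration 5: parent_id is NULL; no match; recursion stops.
SUM(level) = 0 + 1 + 2 + 3 + 4 = 10.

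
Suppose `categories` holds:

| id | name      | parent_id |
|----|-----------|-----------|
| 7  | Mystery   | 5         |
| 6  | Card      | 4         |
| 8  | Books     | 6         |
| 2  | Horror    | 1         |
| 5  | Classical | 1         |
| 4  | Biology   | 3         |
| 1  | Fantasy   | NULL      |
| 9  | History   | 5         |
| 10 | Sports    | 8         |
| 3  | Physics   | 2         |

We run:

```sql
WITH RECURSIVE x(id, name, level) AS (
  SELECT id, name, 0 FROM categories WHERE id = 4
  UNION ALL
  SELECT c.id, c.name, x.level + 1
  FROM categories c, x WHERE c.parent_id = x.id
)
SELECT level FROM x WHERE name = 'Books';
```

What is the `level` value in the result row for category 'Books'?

Base: id=4 (Biology) at level 0.
Iteration 1: rows with parent_id in {4} -> Card (id 6, level 1).
Iteration 2: rows with parent_id in {6} -> Books (id 8, level 2).
Iteration 3: rows with parent_id in {8} -> Sports (id 10, level 3).
Iteration 4: no rows with parent_id in {10}; recursion stops.

2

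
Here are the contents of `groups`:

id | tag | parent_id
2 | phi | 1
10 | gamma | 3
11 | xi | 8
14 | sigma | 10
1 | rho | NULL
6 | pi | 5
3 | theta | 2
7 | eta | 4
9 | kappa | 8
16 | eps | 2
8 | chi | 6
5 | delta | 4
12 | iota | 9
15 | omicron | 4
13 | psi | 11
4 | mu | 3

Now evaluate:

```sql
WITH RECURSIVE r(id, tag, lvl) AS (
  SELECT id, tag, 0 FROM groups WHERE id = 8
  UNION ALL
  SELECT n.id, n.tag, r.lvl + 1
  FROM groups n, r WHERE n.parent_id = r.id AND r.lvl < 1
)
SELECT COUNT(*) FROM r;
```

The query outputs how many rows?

3

Base: id=8 (chi) at lvl 0.
Iteration 1: rows with parent_id in {8} -> kappa (id 9, lvl 1), xi (id 11, lvl 1).
Iteration 2: lvl < 1 fails for all current rows; recursion stops.
Total rows emitted: 3.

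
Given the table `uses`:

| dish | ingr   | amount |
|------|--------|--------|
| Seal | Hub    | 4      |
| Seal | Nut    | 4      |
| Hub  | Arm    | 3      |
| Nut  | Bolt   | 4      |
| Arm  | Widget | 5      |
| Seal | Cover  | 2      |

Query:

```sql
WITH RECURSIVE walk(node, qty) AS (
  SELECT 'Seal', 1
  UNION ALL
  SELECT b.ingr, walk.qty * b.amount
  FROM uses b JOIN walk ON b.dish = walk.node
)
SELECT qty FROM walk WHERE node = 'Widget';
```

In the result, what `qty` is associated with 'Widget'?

60

Base: (Seal, qty=1).
Iteration 1: components of {Seal} -> Cover = 1*2 = 2, Hub = 1*4 = 4, Nut = 1*4 = 4.
Iteration 2: components of {Cover,Hub,Nut} -> Arm = 4*3 = 12, Bolt = 4*4 = 16.
Iteration 3: components of {Arm,Bolt} -> Widget = 12*5 = 60.
Iteration 4: no further components; recursion stops.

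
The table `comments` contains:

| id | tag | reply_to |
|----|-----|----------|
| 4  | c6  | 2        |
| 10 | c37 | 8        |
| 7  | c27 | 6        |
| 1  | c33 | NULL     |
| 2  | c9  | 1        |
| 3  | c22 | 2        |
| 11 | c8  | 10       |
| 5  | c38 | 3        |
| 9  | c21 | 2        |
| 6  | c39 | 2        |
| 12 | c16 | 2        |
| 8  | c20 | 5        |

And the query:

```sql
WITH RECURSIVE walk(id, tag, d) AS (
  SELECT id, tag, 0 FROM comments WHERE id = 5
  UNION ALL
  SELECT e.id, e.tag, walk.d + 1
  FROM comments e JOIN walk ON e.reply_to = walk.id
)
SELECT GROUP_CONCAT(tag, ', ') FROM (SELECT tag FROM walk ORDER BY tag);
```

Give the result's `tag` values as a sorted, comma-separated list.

c20, c37, c38, c8

Base: id=5 (c38) at d 0.
Iteration 1: rows with reply_to in {5} -> c20 (id 8, d 1).
Iteration 2: rows with reply_to in {8} -> c37 (id 10, d 2).
Iteration 3: rows with reply_to in {10} -> c8 (id 11, d 3).
Iteration 4: no rows with reply_to in {11}; recursion stops.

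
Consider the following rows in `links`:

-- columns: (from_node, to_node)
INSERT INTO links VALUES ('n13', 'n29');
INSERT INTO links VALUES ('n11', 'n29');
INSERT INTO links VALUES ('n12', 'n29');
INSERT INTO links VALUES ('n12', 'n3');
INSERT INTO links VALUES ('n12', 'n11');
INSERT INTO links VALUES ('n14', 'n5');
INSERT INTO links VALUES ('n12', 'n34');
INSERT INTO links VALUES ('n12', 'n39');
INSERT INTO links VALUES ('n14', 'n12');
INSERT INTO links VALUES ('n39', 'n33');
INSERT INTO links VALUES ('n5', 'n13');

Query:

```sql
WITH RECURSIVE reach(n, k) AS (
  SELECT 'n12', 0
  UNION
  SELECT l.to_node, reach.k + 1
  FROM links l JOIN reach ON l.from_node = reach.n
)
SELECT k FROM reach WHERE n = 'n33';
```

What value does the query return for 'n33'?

Base: (n12, k=0).
Iteration 1: edges from {n12} -> (n11, k=1), (n29, k=1), (n3, k=1), (n34, k=1), (n39, k=1).
Iteration 2: edges from {n11,n29,n3,n34,n39} -> (n29, k=2), (n33, k=2).
Iteration 3: no outgoing edges from {n29,n33}; recursion stops.

2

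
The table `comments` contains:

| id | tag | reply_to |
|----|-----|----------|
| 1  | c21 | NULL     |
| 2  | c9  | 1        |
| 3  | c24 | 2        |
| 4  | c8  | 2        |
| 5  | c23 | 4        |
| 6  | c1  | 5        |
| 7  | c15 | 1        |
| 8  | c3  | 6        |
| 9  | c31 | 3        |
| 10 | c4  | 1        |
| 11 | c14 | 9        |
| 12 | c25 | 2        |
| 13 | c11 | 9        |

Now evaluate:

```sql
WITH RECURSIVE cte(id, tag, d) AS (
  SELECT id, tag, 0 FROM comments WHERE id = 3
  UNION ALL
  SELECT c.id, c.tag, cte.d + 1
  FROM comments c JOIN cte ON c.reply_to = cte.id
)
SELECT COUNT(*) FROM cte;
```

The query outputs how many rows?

4

Base: id=3 (c24) at d 0.
Iteration 1: rows with reply_to in {3} -> c31 (id 9, d 1).
Iteration 2: rows with reply_to in {9} -> c14 (id 11, d 2), c11 (id 13, d 2).
Iteration 3: no rows with reply_to in {11,13}; recursion stops.
Total rows emitted: 4.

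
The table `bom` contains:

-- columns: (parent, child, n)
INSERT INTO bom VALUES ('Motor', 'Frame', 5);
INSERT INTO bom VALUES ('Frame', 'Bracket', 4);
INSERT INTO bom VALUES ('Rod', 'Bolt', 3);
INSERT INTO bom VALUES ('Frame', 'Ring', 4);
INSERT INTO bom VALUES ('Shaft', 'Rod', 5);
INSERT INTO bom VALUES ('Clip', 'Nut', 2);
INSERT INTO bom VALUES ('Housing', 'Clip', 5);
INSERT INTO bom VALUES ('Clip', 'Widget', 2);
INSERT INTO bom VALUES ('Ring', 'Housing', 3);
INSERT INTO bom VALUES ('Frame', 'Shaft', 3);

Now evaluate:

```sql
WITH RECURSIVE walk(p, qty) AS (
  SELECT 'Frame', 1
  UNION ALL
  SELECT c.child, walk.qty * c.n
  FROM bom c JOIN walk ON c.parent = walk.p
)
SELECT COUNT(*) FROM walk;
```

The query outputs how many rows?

Base: (Frame, qty=1).
Iteration 1: components of {Frame} -> Bracket = 1*4 = 4, Ring = 1*4 = 4, Shaft = 1*3 = 3.
Iteration 2: components of {Bracket,Ring,Shaft} -> Housing = 4*3 = 12, Rod = 3*5 = 15.
Iteration 3: components of {Housing,Rod} -> Bolt = 15*3 = 45, Clip = 12*5 = 60.
Iteration 4: components of {Bolt,Clip} -> Nut = 60*2 = 120, Widget = 60*2 = 120.
Iteration 5: no further components; recursion stops.
Total rows emitted: 10.

10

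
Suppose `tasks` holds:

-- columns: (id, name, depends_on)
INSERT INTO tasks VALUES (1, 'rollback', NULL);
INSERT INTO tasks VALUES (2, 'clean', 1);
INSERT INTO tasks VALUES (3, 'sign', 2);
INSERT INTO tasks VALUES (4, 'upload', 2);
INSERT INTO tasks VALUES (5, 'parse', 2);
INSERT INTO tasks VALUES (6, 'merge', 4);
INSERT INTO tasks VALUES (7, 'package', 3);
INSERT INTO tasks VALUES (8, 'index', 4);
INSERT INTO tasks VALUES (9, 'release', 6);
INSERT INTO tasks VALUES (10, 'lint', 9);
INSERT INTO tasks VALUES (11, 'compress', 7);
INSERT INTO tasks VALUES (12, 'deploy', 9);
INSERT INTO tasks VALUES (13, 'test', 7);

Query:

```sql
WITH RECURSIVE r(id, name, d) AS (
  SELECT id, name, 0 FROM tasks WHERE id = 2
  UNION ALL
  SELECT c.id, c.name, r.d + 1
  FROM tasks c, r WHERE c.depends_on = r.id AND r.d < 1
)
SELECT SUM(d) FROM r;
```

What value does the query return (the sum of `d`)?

3

Base: id=2 (clean) at d 0.
Iteration 1: rows with depends_on in {2} -> sign (id 3, d 1), upload (id 4, d 1), parse (id 5, d 1).
Iteration 2: d < 1 fails for all current rows; recursion stops.
SUM(d) = 0 + 1 + 1 + 1 = 3.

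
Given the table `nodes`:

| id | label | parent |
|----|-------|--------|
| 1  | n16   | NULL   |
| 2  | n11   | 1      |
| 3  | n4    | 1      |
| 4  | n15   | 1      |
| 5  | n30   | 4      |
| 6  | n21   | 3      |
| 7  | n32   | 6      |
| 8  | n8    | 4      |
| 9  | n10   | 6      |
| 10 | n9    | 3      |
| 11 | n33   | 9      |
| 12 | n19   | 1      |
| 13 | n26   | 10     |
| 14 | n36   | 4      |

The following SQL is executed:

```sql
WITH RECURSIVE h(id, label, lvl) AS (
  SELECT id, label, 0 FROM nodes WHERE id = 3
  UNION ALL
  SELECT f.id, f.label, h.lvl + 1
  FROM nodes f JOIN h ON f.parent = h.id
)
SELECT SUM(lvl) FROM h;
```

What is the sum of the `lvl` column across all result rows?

Base: id=3 (n4) at lvl 0.
Iteration 1: rows with parent in {3} -> n21 (id 6, lvl 1), n9 (id 10, lvl 1).
Iteration 2: rows with parent in {6,10} -> n32 (id 7, lvl 2), n10 (id 9, lvl 2), n26 (id 13, lvl 2).
Iteration 3: rows with parent in {7,9,13} -> n33 (id 11, lvl 3).
Iteration 4: no rows with parent in {11}; recursion stops.
SUM(lvl) = 0 + 1 + 1 + 2 + 2 + 2 + 3 = 11.

11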